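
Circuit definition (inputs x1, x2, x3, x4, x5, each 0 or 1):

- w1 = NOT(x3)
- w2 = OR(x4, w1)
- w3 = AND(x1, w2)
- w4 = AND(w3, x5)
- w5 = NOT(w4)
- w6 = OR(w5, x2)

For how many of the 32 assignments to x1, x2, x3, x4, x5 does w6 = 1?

29

w6 = OR(w5, x2) must be 1, so at least one of w5, x2 is 1.
Enumerating the 32 input combinations, 29 give w6 = 1 and 3 give w6 = 0.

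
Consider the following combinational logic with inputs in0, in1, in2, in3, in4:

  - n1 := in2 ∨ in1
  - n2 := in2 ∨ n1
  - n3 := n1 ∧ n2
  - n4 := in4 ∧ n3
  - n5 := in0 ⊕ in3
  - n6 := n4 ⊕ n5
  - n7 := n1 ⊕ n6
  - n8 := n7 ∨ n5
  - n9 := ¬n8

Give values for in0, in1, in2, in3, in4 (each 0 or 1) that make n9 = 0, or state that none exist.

in0=1, in1=0, in2=1, in3=0, in4=0

Check with in0=1, in1=0, in2=1, in3=0, in4=0:
n1 = in2 ∨ in1 = 1 ∨ 0 = 1
n2 = in2 ∨ n1 = 1 ∨ 1 = 1
n3 = n1 ∧ n2 = 1 ∧ 1 = 1
n4 = in4 ∧ n3 = 0 ∧ 1 = 0
n5 = in0 ⊕ in3 = 1 ⊕ 0 = 1
n6 = n4 ⊕ n5 = 0 ⊕ 1 = 1
n7 = n1 ⊕ n6 = 1 ⊕ 1 = 0
n8 = n7 ∨ n5 = 0 ∨ 1 = 1
n9 = ¬n8 = ¬1 = 0
So n9 = 0 as required.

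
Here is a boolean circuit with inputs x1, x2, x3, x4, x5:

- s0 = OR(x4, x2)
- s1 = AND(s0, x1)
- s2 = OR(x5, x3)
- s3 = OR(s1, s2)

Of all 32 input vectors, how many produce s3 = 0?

s3 = OR(s1, s2) must be 0, so both s1 = 0 and s2 = 0.
s1 = AND(s0, x1) must be 0, so at least one of s0, x1 is 0.
Satisfying assignments:
  x1=0, x2=0, x3=0, x4=0, x5=0
  x1=0, x2=0, x3=0, x4=1, x5=0
  x1=0, x2=1, x3=0, x4=0, x5=0
  x1=0, x2=1, x3=0, x4=1, x5=0
  x1=1, x2=0, x3=0, x4=0, x5=0

5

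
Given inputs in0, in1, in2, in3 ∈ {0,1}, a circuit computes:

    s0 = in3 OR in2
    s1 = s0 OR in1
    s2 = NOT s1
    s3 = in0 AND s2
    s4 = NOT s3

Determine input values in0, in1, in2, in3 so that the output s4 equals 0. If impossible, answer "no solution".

s4 = NOT s3 must be 0, so s3 = 1.
s3 = in0 AND s2 must be 1, so both in0 = 1 and s2 = 1.
s2 = NOT s1 must be 1, so s1 = 0.
Check with in0=1 in1=0 in2=0 in3=0:
s0 = in3 OR in2 = 0 OR 0 = 0
s1 = s0 OR in1 = 0 OR 0 = 0
s2 = NOT s1 = NOT 0 = 1
s3 = in0 AND s2 = 1 AND 1 = 1
s4 = NOT s3 = NOT 1 = 0
So s4 = 0 as required.

in0=1 in1=0 in2=0 in3=0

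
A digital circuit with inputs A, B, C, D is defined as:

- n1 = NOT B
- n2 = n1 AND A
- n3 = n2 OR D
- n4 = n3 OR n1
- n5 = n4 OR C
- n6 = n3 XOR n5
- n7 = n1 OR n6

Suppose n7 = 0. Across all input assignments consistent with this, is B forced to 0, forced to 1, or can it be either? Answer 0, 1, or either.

1

n7 = n1 OR n6 must be 0, so both n1 = 0 and n6 = 0.
Every assignment with n7 = 0 has B = 1; there are 6 such assignment(s).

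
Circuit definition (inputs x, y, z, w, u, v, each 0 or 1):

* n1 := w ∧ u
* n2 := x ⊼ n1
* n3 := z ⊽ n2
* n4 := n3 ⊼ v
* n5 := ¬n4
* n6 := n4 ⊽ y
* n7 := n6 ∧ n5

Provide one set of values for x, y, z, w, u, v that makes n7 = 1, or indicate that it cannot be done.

Check with x=1, y=0, z=0, w=1, u=1, v=1:
n1 = w ∧ u = 1 ∧ 1 = 1
n2 = x ⊼ n1 = 1 ⊼ 1 = 0
n3 = z ⊽ n2 = 0 ⊽ 0 = 1
n4 = n3 ⊼ v = 1 ⊼ 1 = 0
n5 = ¬n4 = ¬0 = 1
n6 = n4 ⊽ y = 0 ⊽ 0 = 1
n7 = n6 ∧ n5 = 1 ∧ 1 = 1
So n7 = 1 as required.

x=1, y=0, z=0, w=1, u=1, v=1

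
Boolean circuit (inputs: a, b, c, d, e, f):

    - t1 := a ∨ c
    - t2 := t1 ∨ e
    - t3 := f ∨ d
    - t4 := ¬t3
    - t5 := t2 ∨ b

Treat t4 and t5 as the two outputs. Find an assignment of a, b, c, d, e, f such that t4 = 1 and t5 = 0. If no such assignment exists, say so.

a=0, b=0, c=0, d=0, e=0, f=0

Check with a=0, b=0, c=0, d=0, e=0, f=0:
t1 = a ∨ c = 0 ∨ 0 = 0
t2 = t1 ∨ e = 0 ∨ 0 = 0
t3 = f ∨ d = 0 ∨ 0 = 0
t4 = ¬t3 = ¬0 = 1
t5 = t2 ∨ b = 0 ∨ 0 = 0
So t4 = 1 and t5 = 0.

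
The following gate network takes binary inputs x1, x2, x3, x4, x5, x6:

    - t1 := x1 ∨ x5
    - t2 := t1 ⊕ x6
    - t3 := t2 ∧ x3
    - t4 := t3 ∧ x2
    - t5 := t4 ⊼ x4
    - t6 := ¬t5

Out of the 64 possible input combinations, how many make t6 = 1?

4

t6 = ¬t5 must be 1, so t5 = 0.
t5 = t4 ⊼ x4 must be 0, so both t4 = 1 and x4 = 1.
Satisfying assignments:
  x1=0, x2=1, x3=1, x4=1, x5=0, x6=1
  x1=0, x2=1, x3=1, x4=1, x5=1, x6=0
  x1=1, x2=1, x3=1, x4=1, x5=0, x6=0
  x1=1, x2=1, x3=1, x4=1, x5=1, x6=0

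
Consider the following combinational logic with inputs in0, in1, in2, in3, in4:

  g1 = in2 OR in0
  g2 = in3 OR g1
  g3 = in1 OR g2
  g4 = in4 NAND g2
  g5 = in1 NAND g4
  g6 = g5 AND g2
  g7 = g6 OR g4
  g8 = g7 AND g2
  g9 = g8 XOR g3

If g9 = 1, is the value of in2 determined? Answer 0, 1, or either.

g9 = g8 XOR g3 must be 1, so g8 and g3 differ.
Every assignment with g9 = 1 has in2 = 0; there are 2 such assignment(s).
  in0=0, in1=1, in2=0, in3=0, in4=0
  in0=0, in1=1, in2=0, in3=0, in4=1

0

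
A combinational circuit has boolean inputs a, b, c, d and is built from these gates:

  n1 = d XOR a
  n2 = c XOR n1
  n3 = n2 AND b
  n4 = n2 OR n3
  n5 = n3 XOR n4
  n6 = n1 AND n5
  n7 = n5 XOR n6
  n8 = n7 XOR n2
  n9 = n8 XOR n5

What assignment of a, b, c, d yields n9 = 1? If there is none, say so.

a=0, b=1, c=1, d=0

Check with a=0, b=1, c=1, d=0:
n1 = d XOR a = 0 XOR 0 = 0
n2 = c XOR n1 = 1 XOR 0 = 1
n3 = n2 AND b = 1 AND 1 = 1
n4 = n2 OR n3 = 1 OR 1 = 1
n5 = n3 XOR n4 = 1 XOR 1 = 0
n6 = n1 AND n5 = 0 AND 0 = 0
n7 = n5 XOR n6 = 0 XOR 0 = 0
n8 = n7 XOR n2 = 0 XOR 1 = 1
n9 = n8 XOR n5 = 1 XOR 0 = 1
So n9 = 1 as required.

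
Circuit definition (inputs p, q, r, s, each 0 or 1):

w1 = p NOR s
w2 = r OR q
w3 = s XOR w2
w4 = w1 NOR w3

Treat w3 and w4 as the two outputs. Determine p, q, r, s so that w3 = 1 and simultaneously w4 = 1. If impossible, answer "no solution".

no solution exists

Across all 16 input combinations, none give both w3 = 1 and w4 = 1.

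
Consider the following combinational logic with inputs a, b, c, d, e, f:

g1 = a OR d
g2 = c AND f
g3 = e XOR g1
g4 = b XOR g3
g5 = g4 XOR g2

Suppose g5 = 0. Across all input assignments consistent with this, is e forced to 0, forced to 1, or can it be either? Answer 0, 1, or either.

Both values of e occur among assignments with g5 = 0:
  e=0: a=0, b=0, c=0, d=0, e=0, f=0
  e=1: a=0, b=0, c=0, d=1, e=1, f=0

either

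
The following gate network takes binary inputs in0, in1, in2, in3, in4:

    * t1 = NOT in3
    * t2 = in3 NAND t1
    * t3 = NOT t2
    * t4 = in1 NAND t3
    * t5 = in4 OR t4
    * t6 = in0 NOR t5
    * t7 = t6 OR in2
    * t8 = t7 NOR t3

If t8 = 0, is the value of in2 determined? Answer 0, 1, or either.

t8 = t7 NOR t3 must be 0, so at least one of t7, t3 is 1.
Every assignment with t8 = 0 has in2 = 1; there are 16 such assignment(s).

1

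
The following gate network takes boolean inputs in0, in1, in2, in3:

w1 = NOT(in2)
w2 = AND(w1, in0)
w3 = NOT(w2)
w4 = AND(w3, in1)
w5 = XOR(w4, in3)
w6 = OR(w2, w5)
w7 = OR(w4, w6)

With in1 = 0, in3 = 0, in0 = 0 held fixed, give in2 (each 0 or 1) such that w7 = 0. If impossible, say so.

in2=1

w7 = OR(w4, w6) must be 0, so both w4 = 0 and w6 = 0.
Check with in1 = 0, in3 = 0, in0 = 0 and in2=1:
w1 = NOT(in2) = NOT 1 = 0
w2 = AND(w1, in0) = AND(0, 0) = 0
w3 = NOT(w2) = NOT 0 = 1
w4 = AND(w3, in1) = AND(1, 0) = 0
w5 = XOR(w4, in3) = XOR(0, 0) = 0
w6 = OR(w2, w5) = OR(0, 0) = 0
w7 = OR(w4, w6) = OR(0, 0) = 0
So w7 = 0.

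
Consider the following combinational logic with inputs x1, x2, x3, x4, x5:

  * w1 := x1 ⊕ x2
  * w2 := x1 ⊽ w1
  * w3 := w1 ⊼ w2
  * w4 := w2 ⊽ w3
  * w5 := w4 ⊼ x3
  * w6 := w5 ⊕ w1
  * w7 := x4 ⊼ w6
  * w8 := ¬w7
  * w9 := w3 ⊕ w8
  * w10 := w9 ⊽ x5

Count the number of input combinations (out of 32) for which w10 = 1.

4

w10 = w9 ⊽ x5 must be 1, so both w9 = 0 and x5 = 0.
w9 = w3 ⊕ w8 must be 0, so w3 and w8 are equal.
Satisfying assignments:
  x1=0, x2=0, x3=0, x4=1, x5=0
  x1=0, x2=0, x3=1, x4=1, x5=0
  x1=1, x2=1, x3=0, x4=1, x5=0
  x1=1, x2=1, x3=1, x4=1, x5=0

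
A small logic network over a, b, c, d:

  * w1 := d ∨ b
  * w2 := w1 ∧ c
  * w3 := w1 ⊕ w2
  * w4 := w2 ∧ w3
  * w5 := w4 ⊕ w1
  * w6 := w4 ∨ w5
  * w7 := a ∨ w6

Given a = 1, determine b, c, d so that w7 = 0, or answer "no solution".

no solution exists

With a = 1 fixed, none of the 8 settings of b, c, d give w7 = 0.
For example, with b=1, c=0, d=1:
w1 = d ∨ b = 1 ∨ 1 = 1
w2 = w1 ∧ c = 1 ∧ 0 = 0
w3 = w1 ⊕ w2 = 1 ⊕ 0 = 1
w4 = w2 ∧ w3 = 0 ∧ 1 = 0
w5 = w4 ⊕ w1 = 0 ⊕ 1 = 1
w6 = w4 ∨ w5 = 0 ∨ 1 = 1
w7 = a ∨ w6 = 1 ∨ 1 = 1
giving w7 = 1 ≠ 0.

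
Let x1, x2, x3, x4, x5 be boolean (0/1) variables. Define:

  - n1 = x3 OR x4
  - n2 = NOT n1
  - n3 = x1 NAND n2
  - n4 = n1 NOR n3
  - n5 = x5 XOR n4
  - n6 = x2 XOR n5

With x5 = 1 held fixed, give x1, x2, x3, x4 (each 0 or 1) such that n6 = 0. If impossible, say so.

x1=0 x2=1 x3=1 x4=1

n6 = x2 XOR n5 must be 0, so x2 and n5 are equal.
Check with x5 = 1 and x1=0, x2=1, x3=1, x4=1:
n1 = x3 OR x4 = 1 OR 1 = 1
n2 = NOT n1 = NOT 1 = 0
n3 = x1 NAND n2 = 0 NAND 0 = 1
n4 = n1 NOR n3 = 1 NOR 1 = 0
n5 = x5 XOR n4 = 1 XOR 0 = 1
n6 = x2 XOR n5 = 1 XOR 1 = 0
So n6 = 0.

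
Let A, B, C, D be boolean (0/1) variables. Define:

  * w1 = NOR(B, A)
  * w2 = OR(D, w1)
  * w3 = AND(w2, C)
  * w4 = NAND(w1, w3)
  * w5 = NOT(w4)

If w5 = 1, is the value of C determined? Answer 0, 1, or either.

w5 = NOT(w4) must be 1, so w4 = 0.
Every assignment with w5 = 1 has C = 1; there are 2 such assignment(s).
  A=0, B=0, C=1, D=0
  A=0, B=0, C=1, D=1

1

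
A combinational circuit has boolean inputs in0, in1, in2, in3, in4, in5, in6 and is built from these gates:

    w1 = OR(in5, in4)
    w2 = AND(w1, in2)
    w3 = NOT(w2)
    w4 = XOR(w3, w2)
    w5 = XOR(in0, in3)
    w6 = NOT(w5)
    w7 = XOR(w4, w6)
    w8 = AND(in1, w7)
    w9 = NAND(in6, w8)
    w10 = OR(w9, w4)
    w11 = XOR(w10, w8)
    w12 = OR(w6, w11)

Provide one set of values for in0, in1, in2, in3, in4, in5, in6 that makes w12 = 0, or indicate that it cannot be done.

in0=0, in1=1, in2=1, in3=1, in4=1, in5=1, in6=0

Check with in0=0, in1=1, in2=1, in3=1, in4=1, in5=1, in6=0:
w1 = OR(in5, in4) = OR(1, 1) = 1
w2 = AND(w1, in2) = AND(1, 1) = 1
w3 = NOT(w2) = NOT 1 = 0
w4 = XOR(w3, w2) = XOR(0, 1) = 1
w5 = XOR(in0, in3) = XOR(0, 1) = 1
w6 = NOT(w5) = NOT 1 = 0
w7 = XOR(w4, w6) = XOR(1, 0) = 1
w8 = AND(in1, w7) = AND(1, 1) = 1
w9 = NAND(in6, w8) = NAND(0, 1) = 1
w10 = OR(w9, w4) = OR(1, 1) = 1
w11 = XOR(w10, w8) = XOR(1, 1) = 0
w12 = OR(w6, w11) = OR(0, 0) = 0
So w12 = 0 as required.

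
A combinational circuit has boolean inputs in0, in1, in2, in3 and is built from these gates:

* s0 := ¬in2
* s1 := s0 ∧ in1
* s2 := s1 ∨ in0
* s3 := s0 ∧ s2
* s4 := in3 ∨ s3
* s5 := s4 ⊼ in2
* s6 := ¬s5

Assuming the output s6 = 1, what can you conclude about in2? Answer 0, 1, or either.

1

s6 = ¬s5 must be 1, so s5 = 0.
Every assignment with s6 = 1 has in2 = 1; there are 4 such assignment(s).
  in0=0, in1=0, in2=1, in3=1
  in0=0, in1=1, in2=1, in3=1
  in0=1, in1=0, in2=1, in3=1
  in0=1, in1=1, in2=1, in3=1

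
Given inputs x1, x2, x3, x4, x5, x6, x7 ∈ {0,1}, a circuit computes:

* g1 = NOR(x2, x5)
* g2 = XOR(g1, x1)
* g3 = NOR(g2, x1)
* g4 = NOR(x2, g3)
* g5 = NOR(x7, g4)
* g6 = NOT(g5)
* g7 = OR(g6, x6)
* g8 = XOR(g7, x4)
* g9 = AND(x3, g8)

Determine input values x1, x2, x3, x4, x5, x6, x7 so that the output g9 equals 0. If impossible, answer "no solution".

x1=1, x2=1, x3=1, x4=1, x5=0, x6=1, x7=1

g9 = AND(x3, g8) must be 0, so at least one of x3, g8 is 0.
Check with x1=1, x2=1, x3=1, x4=1, x5=0, x6=1, x7=1:
g1 = NOR(x2, x5) = NOR(1, 0) = 0
g2 = XOR(g1, x1) = XOR(0, 1) = 1
g3 = NOR(g2, x1) = NOR(1, 1) = 0
g4 = NOR(x2, g3) = NOR(1, 0) = 0
g5 = NOR(x7, g4) = NOR(1, 0) = 0
g6 = NOT(g5) = NOT 0 = 1
g7 = OR(g6, x6) = OR(1, 1) = 1
g8 = XOR(g7, x4) = XOR(1, 1) = 0
g9 = AND(x3, g8) = AND(1, 0) = 0
So g9 = 0 as required.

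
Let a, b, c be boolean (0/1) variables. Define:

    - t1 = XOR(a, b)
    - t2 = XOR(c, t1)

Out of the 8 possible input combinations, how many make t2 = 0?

t2 = XOR(c, t1) must be 0, so c and t1 are equal.
Satisfying assignments:
  a=0, b=0, c=0
  a=0, b=1, c=1
  a=1, b=0, c=1
  a=1, b=1, c=0

4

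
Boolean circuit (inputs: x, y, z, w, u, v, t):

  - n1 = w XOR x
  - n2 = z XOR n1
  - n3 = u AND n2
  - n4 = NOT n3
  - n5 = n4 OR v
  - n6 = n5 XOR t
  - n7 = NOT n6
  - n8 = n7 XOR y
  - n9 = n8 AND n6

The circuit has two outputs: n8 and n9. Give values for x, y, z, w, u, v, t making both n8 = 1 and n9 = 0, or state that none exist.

Check with x=1, y=0, z=1, w=0, u=0, v=0, t=1:
n1 = w XOR x = 0 XOR 1 = 1
n2 = z XOR n1 = 1 XOR 1 = 0
n3 = u AND n2 = 0 AND 0 = 0
n4 = NOT n3 = NOT 0 = 1
n5 = n4 OR v = 1 OR 0 = 1
n6 = n5 XOR t = 1 XOR 1 = 0
n7 = NOT n6 = NOT 0 = 1
n8 = n7 XOR y = 1 XOR 0 = 1
n9 = n8 AND n6 = 1 AND 0 = 0
So n8 = 1 and n9 = 0.

x=1, y=0, z=1, w=0, u=0, v=0, t=1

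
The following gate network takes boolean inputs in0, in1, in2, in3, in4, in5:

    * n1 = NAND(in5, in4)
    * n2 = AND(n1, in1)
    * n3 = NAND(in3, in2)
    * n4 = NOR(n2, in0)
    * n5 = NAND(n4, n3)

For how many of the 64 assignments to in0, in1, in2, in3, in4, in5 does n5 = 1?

n5 = NAND(n4, n3) must be 1, so at least one of n4, n3 is 0.
Enumerating the 64 input combinations, 49 give n5 = 1 and 15 give n5 = 0.

49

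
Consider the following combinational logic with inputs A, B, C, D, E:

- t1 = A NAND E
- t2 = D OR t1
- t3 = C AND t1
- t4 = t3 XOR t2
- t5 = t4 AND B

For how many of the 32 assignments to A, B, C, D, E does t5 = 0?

24

t5 = t4 AND B must be 0, so at least one of t4, B is 0.
Enumerating the 32 input combinations, 24 give t5 = 0 and 8 give t5 = 1.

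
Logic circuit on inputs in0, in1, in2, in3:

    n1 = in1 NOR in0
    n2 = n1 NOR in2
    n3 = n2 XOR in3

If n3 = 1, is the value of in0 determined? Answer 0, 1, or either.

Both values of in0 occur among assignments with n3 = 1:
  in0=0: in0=0, in1=0, in2=0, in3=1
  in0=1: in0=1, in1=0, in2=0, in3=0

either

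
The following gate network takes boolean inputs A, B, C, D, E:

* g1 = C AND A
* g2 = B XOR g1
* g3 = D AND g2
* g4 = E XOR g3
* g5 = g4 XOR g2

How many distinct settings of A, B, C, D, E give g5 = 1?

g5 = g4 XOR g2 must be 1, so g4 and g2 differ.
Enumerating the 32 input combinations, 16 give g5 = 1 and 16 give g5 = 0.

16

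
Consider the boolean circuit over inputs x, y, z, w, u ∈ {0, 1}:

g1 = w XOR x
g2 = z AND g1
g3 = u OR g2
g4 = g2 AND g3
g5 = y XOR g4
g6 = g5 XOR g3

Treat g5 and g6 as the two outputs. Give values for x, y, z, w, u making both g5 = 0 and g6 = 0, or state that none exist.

x=1, y=0, z=0, w=0, u=0

Check with x=1, y=0, z=0, w=0, u=0:
g1 = w XOR x = 0 XOR 1 = 1
g2 = z AND g1 = 0 AND 1 = 0
g3 = u OR g2 = 0 OR 0 = 0
g4 = g2 AND g3 = 0 AND 0 = 0
g5 = y XOR g4 = 0 XOR 0 = 0
g6 = g5 XOR g3 = 0 XOR 0 = 0
So g5 = 0 and g6 = 0.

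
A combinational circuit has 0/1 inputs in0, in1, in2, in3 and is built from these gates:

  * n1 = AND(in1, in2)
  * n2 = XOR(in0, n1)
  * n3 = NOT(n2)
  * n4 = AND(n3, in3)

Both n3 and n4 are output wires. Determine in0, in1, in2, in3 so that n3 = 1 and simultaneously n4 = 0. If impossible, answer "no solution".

in0=0, in1=0, in2=1, in3=0

Check with in0=0, in1=0, in2=1, in3=0:
n1 = AND(in1, in2) = AND(0, 1) = 0
n2 = XOR(in0, n1) = XOR(0, 0) = 0
n3 = NOT(n2) = NOT 0 = 1
n4 = AND(n3, in3) = AND(1, 0) = 0
So n3 = 1 and n4 = 0.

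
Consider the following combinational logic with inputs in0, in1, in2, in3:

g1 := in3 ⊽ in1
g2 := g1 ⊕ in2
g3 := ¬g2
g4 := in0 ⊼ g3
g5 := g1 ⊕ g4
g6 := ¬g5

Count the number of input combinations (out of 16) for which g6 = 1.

g6 = ¬g5 must be 1, so g5 = 0.
g5 = g1 ⊕ g4 must be 0, so g1 and g4 are equal.
Satisfying assignments:
  in0=0, in1=0, in2=0, in3=0
  in0=0, in1=0, in2=1, in3=0
  in0=1, in1=0, in2=0, in3=0
  in0=1, in1=0, in2=0, in3=1
  in0=1, in1=1, in2=0, in3=0
  in0=1, in1=1, in2=0, in3=1

6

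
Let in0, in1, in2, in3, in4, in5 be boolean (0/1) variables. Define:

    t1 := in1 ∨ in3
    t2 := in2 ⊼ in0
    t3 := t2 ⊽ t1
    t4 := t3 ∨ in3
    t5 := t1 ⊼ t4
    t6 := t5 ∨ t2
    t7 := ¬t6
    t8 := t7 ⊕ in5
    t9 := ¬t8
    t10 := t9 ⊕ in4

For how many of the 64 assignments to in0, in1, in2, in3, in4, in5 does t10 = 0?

32

t10 = t9 ⊕ in4 must be 0, so t9 and in4 are equal.
Enumerating the 64 input combinations, 32 give t10 = 0 and 32 give t10 = 1.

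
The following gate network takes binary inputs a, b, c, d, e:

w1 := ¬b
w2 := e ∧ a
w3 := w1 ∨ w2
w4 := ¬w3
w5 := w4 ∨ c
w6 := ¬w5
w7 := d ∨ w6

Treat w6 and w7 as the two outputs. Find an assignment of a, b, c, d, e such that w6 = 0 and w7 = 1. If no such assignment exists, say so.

Check with a=0 b=1 c=0 d=1 e=0:
w1 = ¬b = ¬1 = 0
w2 = e ∧ a = 0 ∧ 0 = 0
w3 = w1 ∨ w2 = 0 ∨ 0 = 0
w4 = ¬w3 = ¬0 = 1
w5 = w4 ∨ c = 1 ∨ 0 = 1
w6 = ¬w5 = ¬1 = 0
w7 = d ∨ w6 = 1 ∨ 0 = 1
So w6 = 0 and w7 = 1.

a=0 b=1 c=0 d=1 e=0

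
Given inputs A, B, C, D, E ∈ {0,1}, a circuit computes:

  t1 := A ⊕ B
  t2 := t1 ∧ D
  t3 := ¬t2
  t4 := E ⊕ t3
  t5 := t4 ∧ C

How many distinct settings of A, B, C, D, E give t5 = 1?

8

t5 = t4 ∧ C must be 1, so both t4 = 1 and C = 1.
t4 = E ⊕ t3 must be 1, so E and t3 differ.
Enumerating the 32 input combinations, 8 give t5 = 1 and 24 give t5 = 0.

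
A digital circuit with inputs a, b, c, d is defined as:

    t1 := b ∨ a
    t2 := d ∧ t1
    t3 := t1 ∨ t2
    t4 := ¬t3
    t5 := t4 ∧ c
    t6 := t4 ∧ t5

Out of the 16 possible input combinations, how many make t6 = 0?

14

t6 = t4 ∧ t5 must be 0, so at least one of t4, t5 is 0.
Enumerating the 16 input combinations, 14 give t6 = 0 and 2 give t6 = 1.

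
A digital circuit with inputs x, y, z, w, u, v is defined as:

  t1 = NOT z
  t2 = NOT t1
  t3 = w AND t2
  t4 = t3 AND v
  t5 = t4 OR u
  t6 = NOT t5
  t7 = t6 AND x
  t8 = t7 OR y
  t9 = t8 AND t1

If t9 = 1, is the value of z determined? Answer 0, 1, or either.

t9 = t8 AND t1 must be 1, so both t8 = 1 and t1 = 1.
t8 = t7 OR y must be 1, so at least one of t7, y is 1.
Every assignment with t9 = 1 has z = 0; there are 20 such assignment(s).

0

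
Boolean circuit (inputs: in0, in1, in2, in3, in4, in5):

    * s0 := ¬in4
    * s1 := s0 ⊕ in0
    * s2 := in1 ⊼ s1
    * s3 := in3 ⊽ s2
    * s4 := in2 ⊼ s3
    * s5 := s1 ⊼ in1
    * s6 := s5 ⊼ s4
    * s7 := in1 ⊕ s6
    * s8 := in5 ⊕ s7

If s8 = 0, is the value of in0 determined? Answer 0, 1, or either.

either

Both values of in0 occur among assignments with s8 = 0:
  in0=0: in0=0, in1=0, in2=0, in3=0, in4=0, in5=0
  in0=1: in0=1, in1=0, in2=0, in3=0, in4=0, in5=0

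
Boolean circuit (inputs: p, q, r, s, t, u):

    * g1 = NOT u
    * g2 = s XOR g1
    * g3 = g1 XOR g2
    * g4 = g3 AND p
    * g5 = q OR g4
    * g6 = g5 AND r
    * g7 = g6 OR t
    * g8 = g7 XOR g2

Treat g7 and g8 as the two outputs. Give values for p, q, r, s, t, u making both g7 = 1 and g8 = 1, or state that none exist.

Check with p=1 q=0 r=1 s=1 t=0 u=0:
g1 = NOT u = NOT 0 = 1
g2 = s XOR g1 = 1 XOR 1 = 0
g3 = g1 XOR g2 = 1 XOR 0 = 1
g4 = g3 AND p = 1 AND 1 = 1
g5 = q OR g4 = 0 OR 1 = 1
g6 = g5 AND r = 1 AND 1 = 1
g7 = g6 OR t = 1 OR 0 = 1
g8 = g7 XOR g2 = 1 XOR 0 = 1
So g7 = 1 and g8 = 1.

p=1 q=0 r=1 s=1 t=0 u=0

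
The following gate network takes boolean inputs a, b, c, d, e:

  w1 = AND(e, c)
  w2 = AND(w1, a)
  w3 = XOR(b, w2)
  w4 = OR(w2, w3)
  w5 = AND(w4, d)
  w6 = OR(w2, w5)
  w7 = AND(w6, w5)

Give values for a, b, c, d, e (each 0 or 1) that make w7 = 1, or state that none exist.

Check with a=1, b=1, c=0, d=1, e=1:
w1 = AND(e, c) = AND(1, 0) = 0
w2 = AND(w1, a) = AND(0, 1) = 0
w3 = XOR(b, w2) = XOR(1, 0) = 1
w4 = OR(w2, w3) = OR(0, 1) = 1
w5 = AND(w4, d) = AND(1, 1) = 1
w6 = OR(w2, w5) = OR(0, 1) = 1
w7 = AND(w6, w5) = AND(1, 1) = 1
So w7 = 1 as required.

a=1, b=1, c=0, d=1, e=1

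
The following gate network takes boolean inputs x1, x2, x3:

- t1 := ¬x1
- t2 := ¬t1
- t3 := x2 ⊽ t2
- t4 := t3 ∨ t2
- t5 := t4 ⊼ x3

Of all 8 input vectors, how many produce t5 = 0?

t5 = t4 ⊼ x3 must be 0, so both t4 = 1 and x3 = 1.
t4 = t3 ∨ t2 must be 1, so at least one of t3, t2 is 1.
Enumerating the 8 input combinations, 3 give t5 = 0 and 5 give t5 = 1.

3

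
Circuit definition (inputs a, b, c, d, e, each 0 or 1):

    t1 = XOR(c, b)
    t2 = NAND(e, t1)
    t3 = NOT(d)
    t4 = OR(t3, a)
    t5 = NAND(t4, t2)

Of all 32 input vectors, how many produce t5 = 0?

t5 = NAND(t4, t2) must be 0, so both t4 = 1 and t2 = 1.
Enumerating the 32 input combinations, 18 give t5 = 0 and 14 give t5 = 1.

18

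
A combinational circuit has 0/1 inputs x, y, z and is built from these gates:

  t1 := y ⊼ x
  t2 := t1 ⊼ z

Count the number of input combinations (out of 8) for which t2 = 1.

5

t2 = t1 ⊼ z must be 1, so at least one of t1, z is 0.
Satisfying assignments:
  x=0, y=0, z=0
  x=0, y=1, z=0
  x=1, y=0, z=0
  x=1, y=1, z=0
  x=1, y=1, z=1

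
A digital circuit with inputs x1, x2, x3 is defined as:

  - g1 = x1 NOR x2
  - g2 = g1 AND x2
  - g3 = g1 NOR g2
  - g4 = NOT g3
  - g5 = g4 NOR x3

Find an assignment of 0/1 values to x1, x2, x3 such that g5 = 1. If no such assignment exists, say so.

x1=0 x2=1 x3=0

Check with x1=0 x2=1 x3=0:
g1 = x1 NOR x2 = 0 NOR 1 = 0
g2 = g1 AND x2 = 0 AND 1 = 0
g3 = g1 NOR g2 = 0 NOR 0 = 1
g4 = NOT g3 = NOT 1 = 0
g5 = g4 NOR x3 = 0 NOR 0 = 1
So g5 = 1 as required.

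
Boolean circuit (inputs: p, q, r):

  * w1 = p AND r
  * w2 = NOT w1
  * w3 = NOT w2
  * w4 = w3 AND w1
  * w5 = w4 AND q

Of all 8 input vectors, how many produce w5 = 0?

7

w5 = w4 AND q must be 0, so at least one of w4, q is 0.
Enumerating the 8 input combinations, 7 give w5 = 0 and 1 give w5 = 1.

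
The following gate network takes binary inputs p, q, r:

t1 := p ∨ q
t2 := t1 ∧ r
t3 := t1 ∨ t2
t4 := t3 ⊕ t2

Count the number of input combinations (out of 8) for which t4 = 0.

t4 = t3 ⊕ t2 must be 0, so t3 and t2 are equal.
Satisfying assignments:
  p=0, q=0, r=0
  p=0, q=0, r=1
  p=0, q=1, r=1
  p=1, q=0, r=1
  p=1, q=1, r=1

5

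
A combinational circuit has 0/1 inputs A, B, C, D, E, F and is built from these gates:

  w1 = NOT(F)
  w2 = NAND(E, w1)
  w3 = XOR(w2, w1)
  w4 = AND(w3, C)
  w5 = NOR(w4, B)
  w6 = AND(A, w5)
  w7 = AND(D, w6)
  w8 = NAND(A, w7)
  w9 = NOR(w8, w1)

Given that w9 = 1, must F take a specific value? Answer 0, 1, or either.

w9 = NOR(w8, w1) must be 1, so both w8 = 0 and w1 = 0.
Every assignment with w9 = 1 has F = 1; there are 2 such assignment(s).
  A=1, B=0, C=0, D=1, E=0, F=1
  A=1, B=0, C=0, D=1, E=1, F=1

1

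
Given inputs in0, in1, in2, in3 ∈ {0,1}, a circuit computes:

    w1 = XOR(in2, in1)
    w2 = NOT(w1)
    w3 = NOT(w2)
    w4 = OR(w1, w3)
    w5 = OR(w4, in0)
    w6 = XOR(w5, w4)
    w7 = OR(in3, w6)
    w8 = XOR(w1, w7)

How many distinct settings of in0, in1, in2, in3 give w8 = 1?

w8 = XOR(w1, w7) must be 1, so w1 and w7 differ.
Enumerating the 16 input combinations, 10 give w8 = 1 and 6 give w8 = 0.

10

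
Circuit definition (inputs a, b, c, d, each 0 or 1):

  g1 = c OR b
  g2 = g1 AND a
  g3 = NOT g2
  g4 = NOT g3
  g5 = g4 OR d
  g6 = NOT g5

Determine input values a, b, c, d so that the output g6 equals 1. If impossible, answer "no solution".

g6 = NOT g5 must be 1, so g5 = 0.
g5 = g4 OR d must be 0, so both g4 = 0 and d = 0.
Check with a=0 b=1 c=0 d=0:
g1 = c OR b = 0 OR 1 = 1
g2 = g1 AND a = 1 AND 0 = 0
g3 = NOT g2 = NOT 0 = 1
g4 = NOT g3 = NOT 1 = 0
g5 = g4 OR d = 0 OR 0 = 0
g6 = NOT g5 = NOT 0 = 1
So g6 = 1 as required.

a=0 b=1 c=0 d=0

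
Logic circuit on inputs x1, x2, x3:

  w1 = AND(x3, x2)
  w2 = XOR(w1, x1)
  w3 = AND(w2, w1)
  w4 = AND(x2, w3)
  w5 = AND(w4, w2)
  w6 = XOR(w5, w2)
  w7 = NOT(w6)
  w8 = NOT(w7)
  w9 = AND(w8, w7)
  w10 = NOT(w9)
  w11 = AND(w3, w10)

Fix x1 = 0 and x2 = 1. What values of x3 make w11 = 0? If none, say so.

x3=0

Check with x1 = 0 and x2 = 1 and x3=0:
w1 = AND(x3, x2) = AND(0, 1) = 0
w2 = XOR(w1, x1) = XOR(0, 0) = 0
w3 = AND(w2, w1) = AND(0, 0) = 0
w4 = AND(x2, w3) = AND(1, 0) = 0
w5 = AND(w4, w2) = AND(0, 0) = 0
w6 = XOR(w5, w2) = XOR(0, 0) = 0
w7 = NOT(w6) = NOT 0 = 1
w8 = NOT(w7) = NOT 1 = 0
w9 = AND(w8, w7) = AND(0, 1) = 0
w10 = NOT(w9) = NOT 0 = 1
w11 = AND(w3, w10) = AND(0, 1) = 0
So w11 = 0.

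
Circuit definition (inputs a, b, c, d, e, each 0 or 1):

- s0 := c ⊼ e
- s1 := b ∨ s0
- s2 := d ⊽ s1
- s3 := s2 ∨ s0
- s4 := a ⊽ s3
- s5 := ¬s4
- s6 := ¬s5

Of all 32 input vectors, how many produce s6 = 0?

29

s6 = ¬s5 must be 0, so s5 = 1.
Enumerating the 32 input combinations, 29 give s6 = 0 and 3 give s6 = 1.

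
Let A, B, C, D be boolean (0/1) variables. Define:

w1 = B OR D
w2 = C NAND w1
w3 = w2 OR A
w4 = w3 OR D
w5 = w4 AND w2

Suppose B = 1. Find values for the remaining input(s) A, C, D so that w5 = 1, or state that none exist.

A=1 C=0 D=1

w5 = w4 AND w2 must be 1, so both w4 = 1 and w2 = 1.
w4 = w3 OR D must be 1, so at least one of w3, D is 1.
Check with B = 1 and A=1, C=0, D=1:
w1 = B OR D = 1 OR 1 = 1
w2 = C NAND w1 = 0 NAND 1 = 1
w3 = w2 OR A = 1 OR 1 = 1
w4 = w3 OR D = 1 OR 1 = 1
w5 = w4 AND w2 = 1 AND 1 = 1
So w5 = 1.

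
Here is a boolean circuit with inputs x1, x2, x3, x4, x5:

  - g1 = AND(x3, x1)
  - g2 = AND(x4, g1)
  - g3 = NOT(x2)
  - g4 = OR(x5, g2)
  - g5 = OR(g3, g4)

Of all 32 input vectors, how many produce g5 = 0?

g5 = OR(g3, g4) must be 0, so both g3 = 0 and g4 = 0.
Enumerating the 32 input combinations, 7 give g5 = 0 and 25 give g5 = 1.

7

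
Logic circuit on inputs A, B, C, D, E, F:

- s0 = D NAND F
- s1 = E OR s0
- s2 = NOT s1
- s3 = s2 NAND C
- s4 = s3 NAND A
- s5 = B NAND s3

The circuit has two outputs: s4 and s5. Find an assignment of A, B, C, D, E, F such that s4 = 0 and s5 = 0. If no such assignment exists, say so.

Check with A=1, B=1, C=1, D=0, E=0, F=1:
s0 = D NAND F = 0 NAND 1 = 1
s1 = E OR s0 = 0 OR 1 = 1
s2 = NOT s1 = NOT 1 = 0
s3 = s2 NAND C = 0 NAND 1 = 1
s4 = s3 NAND A = 1 NAND 1 = 0
s5 = B NAND s3 = 1 NAND 1 = 0
So s4 = 0 and s5 = 0.

A=1, B=1, C=1, D=0, E=0, F=1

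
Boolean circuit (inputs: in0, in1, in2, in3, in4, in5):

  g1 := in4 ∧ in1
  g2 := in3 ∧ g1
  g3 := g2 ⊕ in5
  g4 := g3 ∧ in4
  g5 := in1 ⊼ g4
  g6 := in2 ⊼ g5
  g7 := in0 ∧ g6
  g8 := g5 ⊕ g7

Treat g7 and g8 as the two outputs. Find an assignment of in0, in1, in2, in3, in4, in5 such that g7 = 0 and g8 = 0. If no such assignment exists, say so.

Check with in0=0 in1=1 in2=1 in3=1 in4=1 in5=0:
g1 = in4 ∧ in1 = 1 ∧ 1 = 1
g2 = in3 ∧ g1 = 1 ∧ 1 = 1
g3 = g2 ⊕ in5 = 1 ⊕ 0 = 1
g4 = g3 ∧ in4 = 1 ∧ 1 = 1
g5 = in1 ⊼ g4 = 1 ⊼ 1 = 0
g6 = in2 ⊼ g5 = 1 ⊼ 0 = 1
g7 = in0 ∧ g6 = 0 ∧ 1 = 0
g8 = g5 ⊕ g7 = 0 ⊕ 0 = 0
So g7 = 0 and g8 = 0.

in0=0 in1=1 in2=1 in3=1 in4=1 in5=0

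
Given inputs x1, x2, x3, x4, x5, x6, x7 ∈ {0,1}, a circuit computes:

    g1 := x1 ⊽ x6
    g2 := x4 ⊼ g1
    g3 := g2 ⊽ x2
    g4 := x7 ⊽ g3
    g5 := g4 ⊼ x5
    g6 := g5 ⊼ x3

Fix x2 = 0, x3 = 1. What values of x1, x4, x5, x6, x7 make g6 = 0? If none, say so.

Check with x2 = 0, x3 = 1 and x1=0, x4=1, x5=0, x6=1, x7=0:
g1 = x1 ⊽ x6 = 0 ⊽ 1 = 0
g2 = x4 ⊼ g1 = 1 ⊼ 0 = 1
g3 = g2 ⊽ x2 = 1 ⊽ 0 = 0
g4 = x7 ⊽ g3 = 0 ⊽ 0 = 1
g5 = g4 ⊼ x5 = 1 ⊼ 0 = 1
g6 = g5 ⊼ x3 = 1 ⊼ 1 = 0
So g6 = 0.

x1=0, x4=1, x5=0, x6=1, x7=0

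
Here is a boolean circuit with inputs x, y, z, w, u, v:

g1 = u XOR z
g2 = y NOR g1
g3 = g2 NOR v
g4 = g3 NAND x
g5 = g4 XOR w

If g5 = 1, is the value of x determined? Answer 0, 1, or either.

either

Both values of x occur among assignments with g5 = 1:
  x=0: x=0, y=0, z=0, w=0, u=0, v=0
  x=1: x=1, y=0, z=0, w=0, u=0, v=0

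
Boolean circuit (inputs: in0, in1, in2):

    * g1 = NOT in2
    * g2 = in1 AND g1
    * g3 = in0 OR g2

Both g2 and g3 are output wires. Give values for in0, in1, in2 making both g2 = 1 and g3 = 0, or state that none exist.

no solution exists

Across all 8 input combinations, none give both g2 = 1 and g3 = 0.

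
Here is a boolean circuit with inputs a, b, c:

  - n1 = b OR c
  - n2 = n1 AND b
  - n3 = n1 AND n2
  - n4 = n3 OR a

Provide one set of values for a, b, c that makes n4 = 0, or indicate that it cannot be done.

a=0, b=0, c=1

n4 = n3 OR a must be 0, so both n3 = 0 and a = 0.
n3 = n1 AND n2 must be 0, so at least one of n1, n2 is 0.
Check with a=0, b=0, c=1:
n1 = b OR c = 0 OR 1 = 1
n2 = n1 AND b = 1 AND 0 = 0
n3 = n1 AND n2 = 1 AND 0 = 0
n4 = n3 OR a = 0 OR 0 = 0
So n4 = 0 as required.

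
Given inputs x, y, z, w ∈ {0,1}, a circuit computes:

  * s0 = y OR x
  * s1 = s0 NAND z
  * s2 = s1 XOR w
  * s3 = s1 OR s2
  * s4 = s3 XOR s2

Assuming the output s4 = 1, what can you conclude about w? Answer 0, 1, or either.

1

s4 = s3 XOR s2 must be 1, so s3 and s2 differ.
Every assignment with s4 = 1 has w = 1; there are 5 such assignment(s).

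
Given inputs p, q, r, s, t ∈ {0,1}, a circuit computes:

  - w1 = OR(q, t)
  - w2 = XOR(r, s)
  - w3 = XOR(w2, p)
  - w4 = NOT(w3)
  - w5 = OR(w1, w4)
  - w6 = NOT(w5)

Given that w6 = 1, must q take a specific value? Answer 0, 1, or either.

w6 = NOT(w5) must be 1, so w5 = 0.
w5 = OR(w1, w4) must be 0, so both w1 = 0 and w4 = 0.
Every assignment with w6 = 1 has q = 0; there are 4 such assignment(s).
  p=0, q=0, r=0, s=1, t=0
  p=0, q=0, r=1, s=0, t=0
  p=1, q=0, r=0, s=0, t=0
  p=1, q=0, r=1, s=1, t=0

0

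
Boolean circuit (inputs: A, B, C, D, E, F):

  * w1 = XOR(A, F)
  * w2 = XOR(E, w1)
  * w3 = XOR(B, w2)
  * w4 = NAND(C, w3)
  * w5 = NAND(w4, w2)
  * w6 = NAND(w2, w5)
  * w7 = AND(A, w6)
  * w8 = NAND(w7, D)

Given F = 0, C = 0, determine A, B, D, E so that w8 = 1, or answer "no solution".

A=1, B=1, D=0, E=1

w8 = NAND(w7, D) must be 1, so at least one of w7, D is 0.
Check with F = 0, C = 0 and A=1, B=1, D=0, E=1:
w1 = XOR(A, F) = XOR(1, 0) = 1
w2 = XOR(E, w1) = XOR(1, 1) = 0
w3 = XOR(B, w2) = XOR(1, 0) = 1
w4 = NAND(C, w3) = NAND(0, 1) = 1
w5 = NAND(w4, w2) = NAND(1, 0) = 1
w6 = NAND(w2, w5) = NAND(0, 1) = 1
w7 = AND(A, w6) = AND(1, 1) = 1
w8 = NAND(w7, D) = NAND(1, 0) = 1
So w8 = 1.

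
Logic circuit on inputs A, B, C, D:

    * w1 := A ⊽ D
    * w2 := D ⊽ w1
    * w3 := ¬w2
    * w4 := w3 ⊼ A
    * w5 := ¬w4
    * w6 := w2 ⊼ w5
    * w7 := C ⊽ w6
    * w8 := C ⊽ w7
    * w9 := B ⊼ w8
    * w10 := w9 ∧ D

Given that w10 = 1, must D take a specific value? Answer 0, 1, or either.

1

w10 = w9 ∧ D must be 1, so both w9 = 1 and D = 1.
w9 = B ⊼ w8 must be 1, so at least one of B, w8 is 0.
Every assignment with w10 = 1 has D = 1; there are 6 such assignment(s).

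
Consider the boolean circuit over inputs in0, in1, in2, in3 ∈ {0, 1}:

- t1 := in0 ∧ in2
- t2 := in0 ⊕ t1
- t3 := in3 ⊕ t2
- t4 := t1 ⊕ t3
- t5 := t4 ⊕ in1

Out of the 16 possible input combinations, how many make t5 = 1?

t5 = t4 ⊕ in1 must be 1, so t4 and in1 differ.
Enumerating the 16 input combinations, 8 give t5 = 1 and 8 give t5 = 0.

8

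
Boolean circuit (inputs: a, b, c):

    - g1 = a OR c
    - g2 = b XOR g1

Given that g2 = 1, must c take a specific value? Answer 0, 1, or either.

Both values of c occur among assignments with g2 = 1:
  c=0: a=0, b=1, c=0
  c=1: a=0, b=0, c=1

either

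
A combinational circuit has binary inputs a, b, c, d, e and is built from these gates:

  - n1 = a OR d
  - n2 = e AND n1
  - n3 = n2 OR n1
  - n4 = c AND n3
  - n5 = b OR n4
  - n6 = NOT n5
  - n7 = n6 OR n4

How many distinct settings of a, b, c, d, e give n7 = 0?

n7 = n6 OR n4 must be 0, so both n6 = 0 and n4 = 0.
n6 = NOT n5 must be 0, so n5 = 1.
Enumerating the 32 input combinations, 10 give n7 = 0 and 22 give n7 = 1.

10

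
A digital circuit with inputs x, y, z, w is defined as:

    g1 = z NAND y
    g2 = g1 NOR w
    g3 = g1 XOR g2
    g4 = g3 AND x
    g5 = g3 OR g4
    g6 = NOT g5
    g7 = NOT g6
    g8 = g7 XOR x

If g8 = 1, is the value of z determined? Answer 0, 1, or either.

Both values of z occur among assignments with g8 = 1:
  z=0: x=0, y=0, z=0, w=0
  z=1: x=0, y=0, z=1, w=0

either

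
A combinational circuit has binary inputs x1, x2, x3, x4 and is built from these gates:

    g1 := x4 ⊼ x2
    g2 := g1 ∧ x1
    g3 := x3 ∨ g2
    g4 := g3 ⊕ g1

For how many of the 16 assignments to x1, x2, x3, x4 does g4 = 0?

g4 = g3 ⊕ g1 must be 0, so g3 and g1 are equal.
Enumerating the 16 input combinations, 11 give g4 = 0 and 5 give g4 = 1.

11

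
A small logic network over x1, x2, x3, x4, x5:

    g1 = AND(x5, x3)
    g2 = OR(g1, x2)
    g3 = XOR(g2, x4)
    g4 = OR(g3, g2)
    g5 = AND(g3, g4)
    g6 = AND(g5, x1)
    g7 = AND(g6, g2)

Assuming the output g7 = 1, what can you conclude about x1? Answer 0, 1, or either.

1

g7 = AND(g6, g2) must be 1, so both g6 = 1 and g2 = 1.
g6 = AND(g5, x1) must be 1, so both g5 = 1 and x1 = 1.
g2 = OR(g1, x2) must be 1, so at least one of g1, x2 is 1.
Every assignment with g7 = 1 has x1 = 1; there are 5 such assignment(s).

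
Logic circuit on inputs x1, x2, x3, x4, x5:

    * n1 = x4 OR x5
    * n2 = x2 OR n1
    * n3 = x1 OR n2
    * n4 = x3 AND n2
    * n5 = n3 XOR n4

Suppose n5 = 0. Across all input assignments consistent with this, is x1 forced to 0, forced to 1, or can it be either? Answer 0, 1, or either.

either

Both values of x1 occur among assignments with n5 = 0:
  x1=0: x1=0, x2=0, x3=0, x4=0, x5=0
  x1=1: x1=1, x2=0, x3=1, x4=0, x5=1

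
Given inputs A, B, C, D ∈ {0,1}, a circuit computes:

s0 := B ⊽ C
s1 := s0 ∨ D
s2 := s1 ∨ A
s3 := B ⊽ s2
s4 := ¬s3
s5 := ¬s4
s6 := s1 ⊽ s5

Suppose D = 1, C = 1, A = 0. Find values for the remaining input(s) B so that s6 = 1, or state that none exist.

no solution exists

With D = 1, C = 1, A = 0 fixed, none of the 2 settings of B give s6 = 1.
For example, with B=1:
s0 = B ⊽ C = 1 ⊽ 1 = 0
s1 = s0 ∨ D = 0 ∨ 1 = 1
s2 = s1 ∨ A = 1 ∨ 0 = 1
s3 = B ⊽ s2 = 1 ⊽ 1 = 0
s4 = ¬s3 = ¬0 = 1
s5 = ¬s4 = ¬1 = 0
s6 = s1 ⊽ s5 = 1 ⊽ 0 = 0
giving s6 = 0 ≠ 1.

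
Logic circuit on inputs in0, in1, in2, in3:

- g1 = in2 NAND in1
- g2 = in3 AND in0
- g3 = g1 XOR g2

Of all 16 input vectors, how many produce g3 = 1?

g3 = g1 XOR g2 must be 1, so g1 and g2 differ.
Enumerating the 16 input combinations, 10 give g3 = 1 and 6 give g3 = 0.

10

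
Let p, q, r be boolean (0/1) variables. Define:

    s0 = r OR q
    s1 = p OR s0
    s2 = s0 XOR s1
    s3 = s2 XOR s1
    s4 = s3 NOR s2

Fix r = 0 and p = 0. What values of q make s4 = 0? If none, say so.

q=1

Check with r = 0 and p = 0 and q=1:
s0 = r OR q = 0 OR 1 = 1
s1 = p OR s0 = 0 OR 1 = 1
s2 = s0 XOR s1 = 1 XOR 1 = 0
s3 = s2 XOR s1 = 0 XOR 1 = 1
s4 = s3 NOR s2 = 1 NOR 0 = 0
So s4 = 0.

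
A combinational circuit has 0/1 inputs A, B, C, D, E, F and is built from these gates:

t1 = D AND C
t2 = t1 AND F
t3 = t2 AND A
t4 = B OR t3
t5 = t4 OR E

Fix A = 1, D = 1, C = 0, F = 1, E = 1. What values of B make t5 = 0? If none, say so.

no solution exists

With A = 1, D = 1, C = 0, F = 1, E = 1 fixed, none of the 2 settings of B give t5 = 0.
For example, with B=1:
t1 = D AND C = 1 AND 0 = 0
t2 = t1 AND F = 0 AND 1 = 0
t3 = t2 AND A = 0 AND 1 = 0
t4 = B OR t3 = 1 OR 0 = 1
t5 = t4 OR E = 1 OR 1 = 1
giving t5 = 1 ≠ 0.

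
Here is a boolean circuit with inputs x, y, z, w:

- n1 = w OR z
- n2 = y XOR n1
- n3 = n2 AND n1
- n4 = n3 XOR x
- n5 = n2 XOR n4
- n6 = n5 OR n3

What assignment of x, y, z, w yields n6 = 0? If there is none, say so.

Check with x=0 y=1 z=1 w=1:
n1 = w OR z = 1 OR 1 = 1
n2 = y XOR n1 = 1 XOR 1 = 0
n3 = n2 AND n1 = 0 AND 1 = 0
n4 = n3 XOR x = 0 XOR 0 = 0
n5 = n2 XOR n4 = 0 XOR 0 = 0
n6 = n5 OR n3 = 0 OR 0 = 0
So n6 = 0 as required.

x=0 y=1 z=1 w=1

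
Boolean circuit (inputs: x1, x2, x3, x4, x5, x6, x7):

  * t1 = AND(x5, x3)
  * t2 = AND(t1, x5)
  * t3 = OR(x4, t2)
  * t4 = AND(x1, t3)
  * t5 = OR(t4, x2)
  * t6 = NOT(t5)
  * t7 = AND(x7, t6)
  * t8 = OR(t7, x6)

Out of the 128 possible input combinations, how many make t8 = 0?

53

t8 = OR(t7, x6) must be 0, so both t7 = 0 and x6 = 0.
Enumerating the 128 input combinations, 53 give t8 = 0 and 75 give t8 = 1.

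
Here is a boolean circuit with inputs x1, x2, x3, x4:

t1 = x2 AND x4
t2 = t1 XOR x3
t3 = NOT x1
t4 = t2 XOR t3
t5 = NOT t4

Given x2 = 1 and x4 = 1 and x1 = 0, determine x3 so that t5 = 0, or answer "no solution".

x3=1

Check with x2 = 1 and x4 = 1 and x1 = 0 and x3=1:
t1 = x2 AND x4 = 1 AND 1 = 1
t2 = t1 XOR x3 = 1 XOR 1 = 0
t3 = NOT x1 = NOT 0 = 1
t4 = t2 XOR t3 = 0 XOR 1 = 1
t5 = NOT t4 = NOT 1 = 0
So t5 = 0.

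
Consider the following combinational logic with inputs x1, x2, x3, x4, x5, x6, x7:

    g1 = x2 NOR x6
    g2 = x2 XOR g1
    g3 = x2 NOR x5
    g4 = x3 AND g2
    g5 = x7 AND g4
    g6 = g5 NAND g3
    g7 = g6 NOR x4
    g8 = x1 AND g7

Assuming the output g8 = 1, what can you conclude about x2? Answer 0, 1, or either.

0

g8 = x1 AND g7 must be 1, so both x1 = 1 and g7 = 1.
g7 = g6 NOR x4 must be 1, so both g6 = 0 and x4 = 0.
Every assignment with g8 = 1 has x2 = 0; there are 1 such assignment(s).
  x1=1, x2=0, x3=1, x4=0, x5=0, x6=0, x7=1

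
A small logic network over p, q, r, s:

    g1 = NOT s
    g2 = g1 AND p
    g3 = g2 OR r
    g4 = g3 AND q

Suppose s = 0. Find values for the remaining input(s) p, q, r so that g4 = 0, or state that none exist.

Check with s = 0 and p=1, q=0, r=0:
g1 = NOT s = NOT 0 = 1
g2 = g1 AND p = 1 AND 1 = 1
g3 = g2 OR r = 1 OR 0 = 1
g4 = g3 AND q = 1 AND 0 = 0
So g4 = 0.

p=1, q=0, r=0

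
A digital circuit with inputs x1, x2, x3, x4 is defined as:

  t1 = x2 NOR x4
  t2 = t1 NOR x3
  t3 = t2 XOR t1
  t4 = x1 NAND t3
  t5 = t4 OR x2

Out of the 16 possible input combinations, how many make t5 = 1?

13

t5 = t4 OR x2 must be 1, so at least one of t4, x2 is 1.
Enumerating the 16 input combinations, 13 give t5 = 1 and 3 give t5 = 0.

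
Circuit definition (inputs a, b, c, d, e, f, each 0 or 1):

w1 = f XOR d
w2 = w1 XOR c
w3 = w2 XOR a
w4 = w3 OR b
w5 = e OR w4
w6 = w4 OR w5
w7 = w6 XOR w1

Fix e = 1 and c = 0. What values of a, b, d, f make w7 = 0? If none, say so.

a=0, b=0, d=1, f=0

w7 = w6 XOR w1 must be 0, so w6 and w1 are equal.
Check with e = 1 and c = 0 and a=0, b=0, d=1, f=0:
w1 = f XOR d = 0 XOR 1 = 1
w2 = w1 XOR c = 1 XOR 0 = 1
w3 = w2 XOR a = 1 XOR 0 = 1
w4 = w3 OR b = 1 OR 0 = 1
w5 = e OR w4 = 1 OR 1 = 1
w6 = w4 OR w5 = 1 OR 1 = 1
w7 = w6 XOR w1 = 1 XOR 1 = 0
So w7 = 0.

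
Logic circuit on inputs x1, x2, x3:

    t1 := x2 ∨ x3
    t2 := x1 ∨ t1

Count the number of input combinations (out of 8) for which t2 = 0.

t2 = x1 ∨ t1 must be 0, so both x1 = 0 and t1 = 0.
Enumerating the 8 input combinations, 1 give t2 = 0 and 7 give t2 = 1.

1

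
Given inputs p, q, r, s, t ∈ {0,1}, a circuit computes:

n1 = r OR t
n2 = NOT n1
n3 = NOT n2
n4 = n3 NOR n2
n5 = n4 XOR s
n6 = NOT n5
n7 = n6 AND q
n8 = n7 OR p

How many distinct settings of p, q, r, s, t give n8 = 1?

20

n8 = n7 OR p must be 1, so at least one of n7, p is 1.
Enumerating the 32 input combinations, 20 give n8 = 1 and 12 give n8 = 0.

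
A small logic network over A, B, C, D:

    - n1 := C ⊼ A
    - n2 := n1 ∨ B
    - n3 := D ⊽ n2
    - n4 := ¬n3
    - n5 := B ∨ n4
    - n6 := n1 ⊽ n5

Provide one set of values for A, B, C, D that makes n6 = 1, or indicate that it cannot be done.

A=1, B=0, C=1, D=0

Check with A=1, B=0, C=1, D=0:
n1 = C ⊼ A = 1 ⊼ 1 = 0
n2 = n1 ∨ B = 0 ∨ 0 = 0
n3 = D ⊽ n2 = 0 ⊽ 0 = 1
n4 = ¬n3 = ¬1 = 0
n5 = B ∨ n4 = 0 ∨ 0 = 0
n6 = n1 ⊽ n5 = 0 ⊽ 0 = 1
So n6 = 1 as required.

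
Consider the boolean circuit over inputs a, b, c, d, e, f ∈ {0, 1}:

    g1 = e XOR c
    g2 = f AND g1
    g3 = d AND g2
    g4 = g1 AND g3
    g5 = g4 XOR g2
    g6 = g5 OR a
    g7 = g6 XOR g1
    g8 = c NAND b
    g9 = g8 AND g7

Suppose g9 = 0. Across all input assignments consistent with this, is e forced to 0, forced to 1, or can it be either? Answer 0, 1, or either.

Both values of e occur among assignments with g9 = 0:
  e=0: a=0, b=0, c=0, d=0, e=0, f=0
  e=1: a=0, b=0, c=0, d=0, e=1, f=1

either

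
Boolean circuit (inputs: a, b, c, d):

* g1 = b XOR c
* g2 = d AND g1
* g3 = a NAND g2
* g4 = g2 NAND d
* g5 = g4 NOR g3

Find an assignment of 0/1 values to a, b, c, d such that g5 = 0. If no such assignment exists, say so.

Check with a=0, b=1, c=1, d=1:
g1 = b XOR c = 1 XOR 1 = 0
g2 = d AND g1 = 1 AND 0 = 0
g3 = a NAND g2 = 0 NAND 0 = 1
g4 = g2 NAND d = 0 NAND 1 = 1
g5 = g4 NOR g3 = 1 NOR 1 = 0
So g5 = 0 as required.

a=0, b=1, c=1, d=1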